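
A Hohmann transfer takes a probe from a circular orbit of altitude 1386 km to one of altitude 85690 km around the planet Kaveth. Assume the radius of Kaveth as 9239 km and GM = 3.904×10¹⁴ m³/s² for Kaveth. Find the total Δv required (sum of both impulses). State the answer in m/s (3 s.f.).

Δv_total ≈ 3190 m/s

r₁ = 9239 + 1386 = 10625 km = 1.0625×10⁷ m.
r₂ = 9239 + 85690 = 94929 km = 9.4929×10⁷ m.
Transfer ellipse a_t = (r₁ + r₂)/2 = 5.278×10⁷ m.
At r₁: circular v_c1 = √(μ/r₁) = 6062 m/s; transfer-periapsis v_p = √[μ(2/r₁ − 1/a_t)] = 8130 m/s.
Δv₁ = v_p − v_c1 = 2068 m/s.
At r₂: circular v_c2 = √(μ/r₂) = 2028 m/s; transfer-apoapsis v_a = √[μ(2/r₂ − 1/a_t)] = 909.9 m/s.
Δv₂ = v_c2 − v_a = 1118 m/s.
Total Δv = Δv₁ + Δv₂ = 3186 m/s.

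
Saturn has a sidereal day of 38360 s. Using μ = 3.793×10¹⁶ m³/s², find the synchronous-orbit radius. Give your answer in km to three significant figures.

r_sync ≈ 1.12×10⁵ km

A synchronous orbit has period T, so by Kepler's third law a = (μT²/4π²)^(1/3).
μT²/4π² = 3.793×10¹⁶ × (3.836×10⁴)² / 39.48 = 1.414×10²⁴ m³.
a = 1.122×10⁸ m = 1.1223×10⁵ km.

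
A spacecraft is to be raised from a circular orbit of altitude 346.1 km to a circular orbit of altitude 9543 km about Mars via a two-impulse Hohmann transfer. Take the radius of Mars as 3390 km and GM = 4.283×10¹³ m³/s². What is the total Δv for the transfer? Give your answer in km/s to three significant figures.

Δv_total ≈ 1.43 km/s

r₁ = 3390 + 346.1 = 3736.1 km = 3.7361×10⁶ m.
r₂ = 3390 + 9543 = 12933 km = 1.2933×10⁷ m.
Transfer ellipse a_t = (r₁ + r₂)/2 = 8.335×10⁶ m.
At r₁: circular v_c1 = √(μ/r₁) = 3386 m/s; transfer-periapsis v_p = √[μ(2/r₁ − 1/a_t)] = 4218 m/s.
Δv₁ = v_p − v_c1 = 831.9 m/s.
At r₂: circular v_c2 = √(μ/r₂) = 1820 m/s; transfer-apoapsis v_a = √[μ(2/r₂ − 1/a_t)] = 1218 m/s.
Δv₂ = v_c2 − v_a = 601.4 m/s.
Total Δv = Δv₁ + Δv₂ = 1433 m/s = 1.433 km/s.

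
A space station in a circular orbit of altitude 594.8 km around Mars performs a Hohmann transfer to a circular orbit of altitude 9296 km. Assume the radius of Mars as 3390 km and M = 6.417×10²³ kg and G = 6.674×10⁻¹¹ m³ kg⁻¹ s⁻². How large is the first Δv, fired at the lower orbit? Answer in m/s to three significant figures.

Δv ≈ 766 m/s

μ = GM = 6.674×10⁻¹¹ × 6.417×10²³ = 4.283×10¹³ m³/s².
r₁ = 3390 + 594.8 = 3984.8 km = 3.9848×10⁶ m.
r₂ = 3390 + 9296 = 12686 km = 1.2686×10⁷ m.
Transfer ellipse a_t = (r₁ + r₂)/2 = 8.335×10⁶ m.
At r₁: circular v_c1 = √(μ/r₁) = 3278 m/s; transfer-periapsis v_p = √[μ(2/r₁ − 1/a_t)] = 4044 m/s.
Δv₁ = v_p − v_c1 = 766.1 m/s.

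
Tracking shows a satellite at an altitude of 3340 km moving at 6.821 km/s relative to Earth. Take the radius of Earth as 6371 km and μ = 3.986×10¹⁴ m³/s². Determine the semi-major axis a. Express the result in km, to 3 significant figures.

a ≈ 11200 km

r = 6371 + 3340 = 9711.0 km = 9.711×10⁶ m.
Specific orbital energy ε = v²/2 − μ/r = (6821)²/2 − 3.986×10¹⁴/9.711×10⁶ = -1.778×10⁷ J/kg.
Since ε = −μ/(2a), a = −μ/(2ε) = 1.121×10⁷ m = 11207 km.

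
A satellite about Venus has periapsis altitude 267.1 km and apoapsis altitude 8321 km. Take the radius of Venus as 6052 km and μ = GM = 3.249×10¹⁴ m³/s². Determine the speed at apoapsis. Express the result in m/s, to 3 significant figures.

v ≈ 3720 m/s

r_p = 6052 + 267.1 = 6319.1 km = 6.3191×10⁶ m.
r_a = 6052 + 8321 = 14373 km = 1.4373×10⁷ m.
Semi-major axis a = (r_p + r_a)/2 = 10346 km = 1.035×10⁷ m.
Vis-viva: v² = μ(2/r − 1/a) = 3.249×10¹⁴ × (1.391×10⁻⁷ − 9.666×10⁻⁸) = 1.381×10⁷ m²/s².
v = 3716 m/s.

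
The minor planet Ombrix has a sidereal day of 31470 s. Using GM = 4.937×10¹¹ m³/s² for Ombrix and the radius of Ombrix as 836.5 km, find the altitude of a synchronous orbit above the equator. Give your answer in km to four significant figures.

h_sync ≈ 1477 km

A synchronous orbit has period T, so by Kepler's third law a = (μT²/4π²)^(1/3).
μT²/4π² = 4.937×10¹¹ × (3.147×10⁴)² / 39.48 = 1.239×10¹⁹ m³.
a = 2.314×10⁶ m = 2313.7 km.
Altitude h = a − R = 2313.7 − 836.5 = 1477.2 km.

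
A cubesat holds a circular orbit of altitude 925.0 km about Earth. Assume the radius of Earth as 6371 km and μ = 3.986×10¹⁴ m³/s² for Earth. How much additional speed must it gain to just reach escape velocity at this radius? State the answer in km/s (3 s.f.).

r = 6371 + 925.0 = 7296.0 km = 7.2960×10⁶ m.
Circular speed v_c = √(μ/r) = 7391 m/s.
Escape speed v_esc = √(2μ/r) = √2 × v_c = 10450 m/s.
Δv = v_esc − v_c = 3062 m/s = 3.062 km/s.

Δv ≈ 3.06 km/s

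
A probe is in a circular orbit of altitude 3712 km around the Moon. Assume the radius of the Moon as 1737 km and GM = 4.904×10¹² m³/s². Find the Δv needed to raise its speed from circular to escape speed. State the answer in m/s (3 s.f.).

Δv ≈ 393 m/s

r = 1737 + 3712 = 5449.0 km = 5.4490×10⁶ m.
Circular speed v_c = √(μ/r) = 948.7 m/s.
Escape speed v_esc = √(2μ/r) = √2 × v_c = 1342 m/s.
Δv = v_esc − v_c = 393.0 m/s.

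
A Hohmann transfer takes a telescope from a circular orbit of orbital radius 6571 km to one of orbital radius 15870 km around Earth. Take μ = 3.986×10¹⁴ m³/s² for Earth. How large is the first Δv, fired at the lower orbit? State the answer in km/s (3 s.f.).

r₁ = 6571 km = 6.571×10⁶ m.
r₂ = 15870 km = 1.587×10⁷ m.
Transfer ellipse a_t = (r₁ + r₂)/2 = 1.122×10⁷ m.
At r₁: circular v_c1 = √(μ/r₁) = 7788 m/s; transfer-perigee v_p = √[μ(2/r₁ − 1/a_t)] = 9263 m/s.
Δv₁ = v_p − v_c1 = 1474 m/s.
= 1.474 km/s.

Δv ≈ 1.47 km/s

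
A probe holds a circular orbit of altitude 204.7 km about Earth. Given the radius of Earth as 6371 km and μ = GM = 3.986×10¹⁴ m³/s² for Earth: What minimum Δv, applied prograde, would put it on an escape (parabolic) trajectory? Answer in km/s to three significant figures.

Δv ≈ 3.22 km/s

r = 6371 + 204.7 = 6575.7 km = 6.5757×10⁶ m.
Circular speed v_c = √(μ/r) = 7786 m/s.
Escape speed v_esc = √(2μ/r) = √2 × v_c = 11010 m/s.
Δv = v_esc − v_c = 3225 m/s = 3.225 km/s.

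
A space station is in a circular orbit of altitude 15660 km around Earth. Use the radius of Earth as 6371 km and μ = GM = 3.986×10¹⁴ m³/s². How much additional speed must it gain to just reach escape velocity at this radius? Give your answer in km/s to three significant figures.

Δv ≈ 1.76 km/s

r = 6371 + 15660 = 22031 km = 2.2031×10⁷ m.
Circular speed v_c = √(μ/r) = 4254 m/s.
Escape speed v_esc = √(2μ/r) = √2 × v_c = 6015 m/s.
Δv = v_esc − v_c = 1762 m/s = 1.762 km/s.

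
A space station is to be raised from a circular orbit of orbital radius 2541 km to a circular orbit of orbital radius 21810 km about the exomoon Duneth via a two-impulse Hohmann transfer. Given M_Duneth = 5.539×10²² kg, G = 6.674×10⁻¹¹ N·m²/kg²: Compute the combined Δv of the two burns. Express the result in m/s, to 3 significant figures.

Δv_total ≈ 632 m/s

μ = GM = 6.674×10⁻¹¹ × 5.539×10²² = 3.697×10¹² m³/s².
r₁ = 2541 km = 2.541×10⁶ m.
r₂ = 21810 km = 2.181×10⁷ m.
Transfer ellipse a_t = (r₁ + r₂)/2 = 1.218×10⁷ m.
At r₁: circular v_c1 = √(μ/r₁) = 1206 m/s; transfer-periapsis v_p = √[μ(2/r₁ − 1/a_t)] = 1614 m/s.
Δv₁ = v_p − v_c1 = 408.2 m/s.
At r₂: circular v_c2 = √(μ/r₂) = 411.7 m/s; transfer-apoapsis v_a = √[μ(2/r₂ − 1/a_t)] = 188.1 m/s.
Δv₂ = v_c2 − v_a = 223.6 m/s.
Total Δv = Δv₁ + Δv₂ = 631.8 m/s.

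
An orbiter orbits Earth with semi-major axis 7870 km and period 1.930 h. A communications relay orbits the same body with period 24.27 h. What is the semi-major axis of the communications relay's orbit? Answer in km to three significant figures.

a₂ ≈ 42600 km

Kepler's third law: a³ ∝ T², so a₂ = a₁ (T₂/T₁)^(2/3).
T₂/T₁ = 12.58, (T₂/T₁)^(2/3) = 5.408.
a₂ = 7870 × 5.408 = 42560 km.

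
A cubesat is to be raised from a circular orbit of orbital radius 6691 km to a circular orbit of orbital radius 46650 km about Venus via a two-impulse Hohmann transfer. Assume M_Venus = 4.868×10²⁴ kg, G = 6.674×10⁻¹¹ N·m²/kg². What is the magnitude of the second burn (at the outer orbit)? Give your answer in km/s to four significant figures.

Δv ≈ 1.317 km/s

μ = GM = 6.674×10⁻¹¹ × 4.868×10²⁴ = 3.249×10¹⁴ m³/s².
r₁ = 6691 km = 6.691×10⁶ m.
r₂ = 46650 km = 4.665×10⁷ m.
Transfer ellipse a_t = (r₁ + r₂)/2 = 2.667×10⁷ m.
At r₁: circular v_c1 = √(μ/r₁) = 6968 m/s; transfer-periapsis v_p = √[μ(2/r₁ − 1/a_t)] = 9216 m/s.
At r₂: circular v_c2 = √(μ/r₂) = 2639 m/s; transfer-apoapsis v_a = √[μ(2/r₂ − 1/a_t)] = 1322 m/s.
Δv₂ = v_c2 − v_a = 1317 m/s.
= 1.317 km/s.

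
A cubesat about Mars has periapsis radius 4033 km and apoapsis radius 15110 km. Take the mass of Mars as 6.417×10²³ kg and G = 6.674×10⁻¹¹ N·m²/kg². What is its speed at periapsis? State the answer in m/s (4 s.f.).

v ≈ 4094 m/s

μ = GM = 6.674×10⁻¹¹ × 6.417×10²³ = 4.283×10¹³ m³/s².
Semi-major axis a = (r_p + r_a)/2 = 9571.5 km = 9.572×10⁶ m.
Vis-viva: v² = μ(2/r − 1/a) = 4.283×10¹³ × (4.959×10⁻⁷ − 1.045×10⁻⁷) = 1.676×10⁷ m²/s².
v = 4094 m/s.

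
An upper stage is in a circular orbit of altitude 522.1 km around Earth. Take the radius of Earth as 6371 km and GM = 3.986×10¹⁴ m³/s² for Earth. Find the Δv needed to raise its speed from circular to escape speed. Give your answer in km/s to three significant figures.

r = 6371 + 522.1 = 6893.1 km = 6.8931×10⁶ m.
Circular speed v_c = √(μ/r) = 7604 m/s.
Escape speed v_esc = √(2μ/r) = √2 × v_c = 10750 m/s.
Δv = v_esc − v_c = 3150 m/s = 3.150 km/s.

Δv ≈ 3.15 km/s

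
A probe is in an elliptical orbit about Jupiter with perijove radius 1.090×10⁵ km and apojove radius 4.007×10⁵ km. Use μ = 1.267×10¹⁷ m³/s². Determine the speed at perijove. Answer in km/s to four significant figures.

Semi-major axis a = (r_p + r_a)/2 = 2.5485×10⁵ km = 2.548×10⁸ m.
Vis-viva: v² = μ(2/r − 1/a) = 1.267×10¹⁷ × (1.835×10⁻⁸ − 3.924×10⁻⁹) = 1.828×10⁹ m²/s².
v = 42750 m/s = 42.75 km/s.

v ≈ 42.75 km/s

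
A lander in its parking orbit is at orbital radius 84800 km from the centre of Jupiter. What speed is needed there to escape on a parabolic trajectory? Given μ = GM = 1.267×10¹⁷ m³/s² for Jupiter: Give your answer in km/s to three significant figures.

v_esc ≈ 54.7 km/s

r = 84800 km = 8.480×10⁷ m.
Escape speed v_esc = √(2μ/r) = √(2 × 1.267×10¹⁷ / 8.480×10⁷) = √(2.988×10⁹) = 54660 m/s.
= 54.66 km/s.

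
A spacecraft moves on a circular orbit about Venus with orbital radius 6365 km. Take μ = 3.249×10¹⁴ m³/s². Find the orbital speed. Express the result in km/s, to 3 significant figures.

v ≈ 7.14 km/s

r = 6365 km = 6.365×10⁶ m.
For a circular orbit v = √(μ/r) = √(3.249×10¹⁴ / 6.365×10⁶) = √(5.104×10⁷) = 7145 m/s.
That is 7.145 km/s.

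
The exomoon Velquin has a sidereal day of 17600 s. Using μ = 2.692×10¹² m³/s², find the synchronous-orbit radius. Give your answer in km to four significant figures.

r_sync ≈ 2764 km

A synchronous orbit has period T, so by Kepler's third law a = (μT²/4π²)^(1/3).
μT²/4π² = 2.692×10¹² × (1.760×10⁴)² / 39.48 = 2.112×10¹⁹ m³.
a = 2.764×10⁶ m = 2764.3 km.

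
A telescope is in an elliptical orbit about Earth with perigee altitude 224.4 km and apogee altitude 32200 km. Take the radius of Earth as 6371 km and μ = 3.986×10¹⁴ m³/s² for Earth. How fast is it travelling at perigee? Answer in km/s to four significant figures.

v ≈ 10.16 km/s

r_p = 6371 + 224.4 = 6595.4 km = 6.5954×10⁶ m.
r_a = 6371 + 32200 = 38571 km = 3.8571×10⁷ m.
Semi-major axis a = (r_p + r_a)/2 = 22583 km = 2.258×10⁷ m.
Vis-viva: v² = μ(2/r − 1/a) = 3.986×10¹⁴ × (3.032×10⁻⁷ − 4.428×10⁻⁸) = 1.032×10⁸ m²/s².
v = 10160 m/s = 10.16 km/s.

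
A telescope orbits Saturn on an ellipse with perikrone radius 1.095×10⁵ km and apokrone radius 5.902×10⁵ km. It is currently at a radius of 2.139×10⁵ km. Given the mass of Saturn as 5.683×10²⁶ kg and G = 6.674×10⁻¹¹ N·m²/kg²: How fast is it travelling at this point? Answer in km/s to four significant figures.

μ = GM = 6.674×10⁻¹¹ × 5.683×10²⁶ = 3.793×10¹⁶ m³/s².
Semi-major axis a = (r_p + r_a)/2 = 3.4985×10⁵ km = 3.498×10⁸ m.
Vis-viva: v² = μ(2/r − 1/a) = 3.793×10¹⁶ × (9.350×10⁻⁹ − 2.858×10⁻⁹) = 2.462×10⁸ m²/s².
v = 15690 m/s = 15.69 km/s.

v ≈ 15.69 km/s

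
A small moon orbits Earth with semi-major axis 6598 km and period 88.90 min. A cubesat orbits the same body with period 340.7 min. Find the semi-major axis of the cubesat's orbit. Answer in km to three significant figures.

a₂ ≈ 16200 km

Kepler's third law: a³ ∝ T², so a₂ = a₁ (T₂/T₁)^(2/3).
T₂/T₁ = 3.832, (T₂/T₁)^(2/3) = 2.449.
a₂ = 6598 × 2.449 = 16160 km.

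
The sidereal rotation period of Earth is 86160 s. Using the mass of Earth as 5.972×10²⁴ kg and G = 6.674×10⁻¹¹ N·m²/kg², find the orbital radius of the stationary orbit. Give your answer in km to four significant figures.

μ = GM = 6.674×10⁻¹¹ × 5.972×10²⁴ = 3.986×10¹⁴ m³/s².
A synchronous orbit has period T, so by Kepler's third law a = (μT²/4π²)^(1/3).
μT²/4π² = 3.986×10¹⁴ × (8.616×10⁴)² / 39.48 = 7.495×10²² m³.
a = 4.216×10⁷ m = 42162 km.

r_sync ≈ 42160 km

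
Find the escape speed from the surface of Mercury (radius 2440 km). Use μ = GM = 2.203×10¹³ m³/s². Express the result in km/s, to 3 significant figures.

v_esc ≈ 4.25 km/s

r = R = 2.440×10⁶ m.
Escape speed v_esc = √(2μ/r) = √(2 × 2.203×10¹³ / 2.440×10⁶) = √(1.806×10⁷) = 4249 m/s.
= 4.249 km/s.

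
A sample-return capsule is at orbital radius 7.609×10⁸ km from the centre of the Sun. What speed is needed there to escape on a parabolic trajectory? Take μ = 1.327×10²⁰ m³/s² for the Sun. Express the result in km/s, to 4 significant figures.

v_esc ≈ 18.68 km/s

r = 7.609×10⁸ km = 7.609×10¹¹ m.
Escape speed v_esc = √(2μ/r) = √(2 × 1.327×10²⁰ / 7.609×10¹¹) = √(3.488×10⁸) = 18680 m/s.
= 18.68 km/s.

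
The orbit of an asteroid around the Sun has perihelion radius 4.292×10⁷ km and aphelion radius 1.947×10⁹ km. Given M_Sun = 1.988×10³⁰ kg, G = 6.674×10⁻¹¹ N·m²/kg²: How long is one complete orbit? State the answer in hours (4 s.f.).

T ≈ 150400 hours

μ = GM = 6.674×10⁻¹¹ × 1.988×10³⁰ = 1.327×10²⁰ m³/s².
Semi-major axis a = (r_p + r_a)/2 = (4.2920×10⁷ + 1.9470×10⁹)/2 = 9.9496×10⁸ km = 9.950×10¹¹ m.
By Kepler's third law T = 2π√(a³/μ) = 2π × 8.616×10⁷ = 5.414×10⁸ s.
= 1.504×10⁵ hours.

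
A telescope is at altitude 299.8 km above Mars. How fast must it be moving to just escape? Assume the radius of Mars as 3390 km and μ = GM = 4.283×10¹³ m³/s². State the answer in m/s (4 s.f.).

v_esc ≈ 4818 m/s

r = 3390 + 299.8 = 3689.8 km = 3.6898×10⁶ m.
Escape speed v_esc = √(2μ/r) = √(2 × 4.283×10¹³ / 3.690×10⁶) = √(2.322×10⁷) = 4818 m/s.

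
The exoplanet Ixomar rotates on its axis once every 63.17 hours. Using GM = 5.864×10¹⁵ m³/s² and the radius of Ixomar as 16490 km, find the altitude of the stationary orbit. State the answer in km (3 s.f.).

h_sync ≈ 1.81×10⁵ km

T = 63.17 hours = 2.274×10⁵ s.
A synchronous orbit has period T, so by Kepler's third law a = (μT²/4π²)^(1/3).
μT²/4π² = 5.864×10¹⁵ × (2.274×10⁵)² / 39.48 = 7.682×10²⁴ m³.
a = 1.973×10⁸ m = 1.9731×10⁵ km.
Altitude h = a − R = 1.9731×10⁵ − 16490 = 1.8082×10⁵ km.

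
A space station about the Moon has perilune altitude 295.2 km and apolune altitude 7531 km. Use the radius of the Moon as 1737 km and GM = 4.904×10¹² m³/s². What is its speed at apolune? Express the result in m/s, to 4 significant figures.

r_p = 1737 + 295.2 = 2032.2 km = 2.0322×10⁶ m.
r_a = 1737 + 7531 = 9268.0 km = 9.2680×10⁶ m.
Semi-major axis a = (r_p + r_a)/2 = 5650.1 km = 5.650×10⁶ m.
Vis-viva: v² = μ(2/r − 1/a) = 4.904×10¹² × (2.158×10⁻⁷ − 1.770×10⁻⁷) = 1.903×10⁵ m²/s².
v = 436.3 m/s.

v ≈ 436.3 m/s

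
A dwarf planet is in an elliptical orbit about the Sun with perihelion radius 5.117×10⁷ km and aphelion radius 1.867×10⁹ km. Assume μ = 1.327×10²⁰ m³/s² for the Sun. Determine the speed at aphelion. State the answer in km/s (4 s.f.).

v ≈ 1.947 km/s

Semi-major axis a = (r_p + r_a)/2 = 9.5908×10⁸ km = 9.591×10¹¹ m.
Vis-viva: v² = μ(2/r − 1/a) = 1.327×10²⁰ × (1.071×10⁻¹² − 1.043×10⁻¹²) = 3.792×10⁶ m²/s².
v = 1947 m/s = 1.947 km/s.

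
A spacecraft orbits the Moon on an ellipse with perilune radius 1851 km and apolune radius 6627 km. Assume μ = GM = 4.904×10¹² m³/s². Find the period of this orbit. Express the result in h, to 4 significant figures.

Semi-major axis a = (r_p + r_a)/2 = (1851.0 + 6627.0)/2 = 4239.0 km = 4.239×10⁶ m.
By Kepler's third law T = 2π√(a³/μ) = 2π × 3.941×10³ = 2.476×10⁴ s.
= 6.879 h.

T ≈ 6.879 h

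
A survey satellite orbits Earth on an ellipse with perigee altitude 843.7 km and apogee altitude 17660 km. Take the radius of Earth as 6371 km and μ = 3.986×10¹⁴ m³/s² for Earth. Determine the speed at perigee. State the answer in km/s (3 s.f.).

v ≈ 9.22 km/s

r_p = 6371 + 843.7 = 7214.7 km = 7.2147×10⁶ m.
r_a = 6371 + 17660 = 24031 km = 2.4031×10⁷ m.
Semi-major axis a = (r_p + r_a)/2 = 15623 km = 1.562×10⁷ m.
Vis-viva: v² = μ(2/r − 1/a) = 3.986×10¹⁴ × (2.772×10⁻⁷ − 6.401×10⁻⁸) = 8.498×10⁷ m²/s².
v = 9219 m/s = 9.219 km/s.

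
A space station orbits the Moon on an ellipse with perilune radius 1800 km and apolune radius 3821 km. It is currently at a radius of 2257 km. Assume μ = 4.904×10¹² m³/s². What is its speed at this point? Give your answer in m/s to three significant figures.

v ≈ 1610 m/s

Semi-major axis a = (r_p + r_a)/2 = 2810.5 km = 2.810×10⁶ m.
Vis-viva: v² = μ(2/r − 1/a) = 4.904×10¹² × (8.861×10⁻⁷ − 3.558×10⁻⁷) = 2.601×10⁶ m²/s².
v = 1613 m/s.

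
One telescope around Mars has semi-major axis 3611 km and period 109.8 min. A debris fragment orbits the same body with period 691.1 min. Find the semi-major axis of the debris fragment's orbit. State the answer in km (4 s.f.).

a₂ ≈ 12310 km

Kepler's third law: a³ ∝ T², so a₂ = a₁ (T₂/T₁)^(2/3).
T₂/T₁ = 6.294, (T₂/T₁)^(2/3) = 3.409.
a₂ = 3611 × 3.409 = 12310 km.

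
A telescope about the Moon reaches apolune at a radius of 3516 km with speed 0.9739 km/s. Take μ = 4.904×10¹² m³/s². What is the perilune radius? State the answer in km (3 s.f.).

r_a = 3.516×10⁶ m.
Specific energy ε = v²/2 − μ/r = -9.205×10⁵ J/kg, so a = −μ/(2ε) = 2.664×10⁶ m.
The apsides satisfy r_p + r_a = 2a, so the perilune radius is 2a − r_a = 1.811×10⁶ m = 1811.4 km.

perilune radius ≈ 1810 km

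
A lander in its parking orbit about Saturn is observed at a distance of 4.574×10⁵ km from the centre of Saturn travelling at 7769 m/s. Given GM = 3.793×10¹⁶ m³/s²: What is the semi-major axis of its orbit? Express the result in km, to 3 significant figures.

a ≈ 3.60×10⁵ km

r = 4.574×10⁸ m.
Specific orbital energy ε = v²/2 − μ/r = (7769)²/2 − 3.793×10¹⁶/4.574×10⁸ = -5.275×10⁷ J/kg.
Since ε = −μ/(2a), a = −μ/(2ε) = 3.595×10⁸ m = 3.5955×10⁵ km.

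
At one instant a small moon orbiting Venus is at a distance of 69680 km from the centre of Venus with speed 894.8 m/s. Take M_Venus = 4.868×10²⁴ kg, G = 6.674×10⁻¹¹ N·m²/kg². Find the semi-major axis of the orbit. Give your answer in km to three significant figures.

μ = GM = 6.674×10⁻¹¹ × 4.868×10²⁴ = 3.249×10¹⁴ m³/s².
r = 6.968×10⁷ m.
Vis-viva rearranged: 1/a = 2/r − v²/μ = 2.870×10⁻⁸ − 2.464×10⁻⁹ = 2.624×10⁻⁸ m⁻¹.
a = 3.811×10⁷ m = 38112 km.

a ≈ 38100 km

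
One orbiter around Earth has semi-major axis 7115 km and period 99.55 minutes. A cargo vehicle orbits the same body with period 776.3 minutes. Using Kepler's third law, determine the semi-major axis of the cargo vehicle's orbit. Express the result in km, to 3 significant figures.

Kepler's third law: a³ ∝ T², so a₂ = a₁ (T₂/T₁)^(2/3).
T₂/T₁ = 7.798, (T₂/T₁)^(2/3) = 3.932.
a₂ = 7115 × 3.932 = 27980 km.

a₂ ≈ 28000 km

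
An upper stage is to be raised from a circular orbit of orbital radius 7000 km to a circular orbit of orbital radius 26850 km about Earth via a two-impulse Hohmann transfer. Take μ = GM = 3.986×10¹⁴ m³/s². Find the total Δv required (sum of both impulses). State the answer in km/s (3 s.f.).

Δv_total ≈ 3.33 km/s

r₁ = 7000 km = 7.000×10⁶ m.
r₂ = 26850 km = 2.685×10⁷ m.
Transfer ellipse a_t = (r₁ + r₂)/2 = 1.692×10⁷ m.
At r₁: circular v_c1 = √(μ/r₁) = 7546 m/s; transfer-perigee v_p = √[μ(2/r₁ − 1/a_t)] = 9504 m/s.
Δv₁ = v_p − v_c1 = 1958 m/s.
At r₂: circular v_c2 = √(μ/r₂) = 3853 m/s; transfer-apogee v_a = √[μ(2/r₂ − 1/a_t)] = 2478 m/s.
Δv₂ = v_c2 − v_a = 1375 m/s.
Total Δv = Δv₁ + Δv₂ = 3334 m/s = 3.334 km/s.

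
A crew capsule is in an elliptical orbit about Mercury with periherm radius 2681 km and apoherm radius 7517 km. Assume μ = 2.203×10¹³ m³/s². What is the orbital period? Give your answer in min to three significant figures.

T ≈ 257 min

Semi-major axis a = (r_p + r_a)/2 = (2681.0 + 7517.0)/2 = 5099.0 km = 5.099×10⁶ m.
By Kepler's third law T = 2π√(a³/μ) = 2π × 2.453×10³ = 1.541×10⁴ s.
= 256.9 min.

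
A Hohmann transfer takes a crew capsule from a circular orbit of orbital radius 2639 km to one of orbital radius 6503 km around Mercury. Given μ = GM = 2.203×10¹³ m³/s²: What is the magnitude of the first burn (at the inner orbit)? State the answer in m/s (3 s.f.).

Δv ≈ 557 m/s

r₁ = 2639 km = 2.639×10⁶ m.
r₂ = 6503 km = 6.503×10⁶ m.
Transfer ellipse a_t = (r₁ + r₂)/2 = 4.571×10⁶ m.
At r₁: circular v_c1 = √(μ/r₁) = 2889 m/s; transfer-periherm v_p = √[μ(2/r₁ − 1/a_t)] = 3446 m/s.
Δv₁ = v_p − v_c1 = 556.9 m/s.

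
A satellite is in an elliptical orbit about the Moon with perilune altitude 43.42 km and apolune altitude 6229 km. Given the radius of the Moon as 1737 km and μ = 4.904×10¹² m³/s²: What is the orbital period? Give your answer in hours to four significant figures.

r_p = 1737 + 43.42 = 1780.4 km = 1.7804×10⁶ m.
r_a = 1737 + 6229 = 7966.0 km = 7.9660×10⁶ m.
Semi-major axis a = (r_p + r_a)/2 = (1780.4 + 7966.0)/2 = 4873.2 km = 4.873×10⁶ m.
By Kepler's third law T = 2π√(a³/μ) = 2π × 4.858×10³ = 3.052×10⁴ s.
= 8.479 hours.

T ≈ 8.479 hours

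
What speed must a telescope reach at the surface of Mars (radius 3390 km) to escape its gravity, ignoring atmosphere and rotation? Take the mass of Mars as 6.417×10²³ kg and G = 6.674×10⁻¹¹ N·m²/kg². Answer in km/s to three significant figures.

μ = GM = 6.674×10⁻¹¹ × 6.417×10²³ = 4.283×10¹³ m³/s².
r = R = 3.390×10⁶ m.
Escape speed v_esc = √(2μ/r) = √(2 × 4.283×10¹³ / 3.390×10⁶) = √(2.527×10⁷) = 5027 m/s.
= 5.027 km/s.

v_esc ≈ 5.03 km/s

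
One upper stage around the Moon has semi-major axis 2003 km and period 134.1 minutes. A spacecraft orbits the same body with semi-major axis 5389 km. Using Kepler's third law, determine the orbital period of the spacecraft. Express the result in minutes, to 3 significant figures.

Kepler's third law: T² ∝ a³, so T₂ = T₁ (a₂/a₁)^(3/2).
a₂/a₁ = 2.690, (a₂/a₁)^(3/2) = 4.413.
T₂ = 134.1 × 4.413 = 591.8 minutes.

T₂ ≈ 592 minutes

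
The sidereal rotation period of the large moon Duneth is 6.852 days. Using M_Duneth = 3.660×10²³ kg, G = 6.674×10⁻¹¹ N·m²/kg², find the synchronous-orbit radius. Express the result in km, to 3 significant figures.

μ = GM = 6.674×10⁻¹¹ × 3.660×10²³ = 2.443×10¹³ m³/s².
T = 6.852 days = 5.920×10⁵ s.
A synchronous orbit has period T, so by Kepler's third law a = (μT²/4π²)^(1/3).
μT²/4π² = 2.443×10¹³ × (5.920×10⁵)² / 39.48 = 2.169×10²³ m³.
a = 6.008×10⁷ m = 60079 km.

r_sync ≈ 60100 km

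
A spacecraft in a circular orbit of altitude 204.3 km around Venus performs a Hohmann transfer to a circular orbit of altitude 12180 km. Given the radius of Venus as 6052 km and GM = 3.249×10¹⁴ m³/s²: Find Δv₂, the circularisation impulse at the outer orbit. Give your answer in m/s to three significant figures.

r₁ = 6052 + 204.3 = 6256.3 km = 6.2563×10⁶ m.
r₂ = 6052 + 12180 = 18232 km = 1.8232×10⁷ m.
Transfer ellipse a_t = (r₁ + r₂)/2 = 1.224×10⁷ m.
At r₁: circular v_c1 = √(μ/r₁) = 7206 m/s; transfer-periapsis v_p = √[μ(2/r₁ − 1/a_t)] = 8794 m/s.
At r₂: circular v_c2 = √(μ/r₂) = 4221 m/s; transfer-apoapsis v_a = √[μ(2/r₂ − 1/a_t)] = 3018 m/s.
Δv₂ = v_c2 − v_a = 1204 m/s.

Δv ≈ 1200 m/s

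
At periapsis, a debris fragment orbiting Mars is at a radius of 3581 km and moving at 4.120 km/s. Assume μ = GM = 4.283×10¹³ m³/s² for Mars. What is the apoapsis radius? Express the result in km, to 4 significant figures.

r_p = 3.581×10⁶ m.
Specific energy ε = v²/2 − μ/r = -3.473×10⁶ J/kg, so a = −μ/(2ε) = 6.166×10⁶ m.
The apsides satisfy r_p + r_a = 2a, so the apoapsis radius is 2a − r_p = 8.751×10⁶ m = 8750.8 km.

apoapsis radius ≈ 8751 km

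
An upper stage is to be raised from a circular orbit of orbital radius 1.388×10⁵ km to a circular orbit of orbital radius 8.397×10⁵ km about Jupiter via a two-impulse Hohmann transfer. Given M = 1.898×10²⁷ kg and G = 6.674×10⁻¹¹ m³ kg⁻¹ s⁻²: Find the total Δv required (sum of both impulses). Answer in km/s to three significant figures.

μ = GM = 6.674×10⁻¹¹ × 1.898×10²⁷ = 1.267×10¹⁷ m³/s².
r₁ = 1.388×10⁵ km = 1.388×10⁸ m.
r₂ = 8.397×10⁵ km = 8.397×10⁸ m.
Transfer ellipse a_t = (r₁ + r₂)/2 = 4.892×10⁸ m.
At r₁: circular v_c1 = √(μ/r₁) = 30210 m/s; transfer-perijove v_p = √[μ(2/r₁ − 1/a_t)] = 39580 m/s.
Δv₁ = v_p − v_c1 = 9367 m/s.
At r₂: circular v_c2 = √(μ/r₂) = 12280 m/s; transfer-apojove v_a = √[μ(2/r₂ − 1/a_t)] = 6542 m/s.
Δv₂ = v_c2 − v_a = 5740 m/s.
Total Δv = Δv₁ + Δv₂ = 15110 m/s = 15.11 km/s.

Δv_total ≈ 15.1 km/s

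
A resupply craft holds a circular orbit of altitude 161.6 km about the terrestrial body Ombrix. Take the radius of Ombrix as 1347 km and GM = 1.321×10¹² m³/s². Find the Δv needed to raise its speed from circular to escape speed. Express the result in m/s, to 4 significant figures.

r = 1347 + 161.6 = 1508.6 km = 1.5086×10⁶ m.
Circular speed v_c = √(μ/r) = 935.8 m/s.
Escape speed v_esc = √(2μ/r) = √2 × v_c = 1323 m/s.
Δv = v_esc − v_c = 387.6 m/s.

Δv ≈ 387.6 m/s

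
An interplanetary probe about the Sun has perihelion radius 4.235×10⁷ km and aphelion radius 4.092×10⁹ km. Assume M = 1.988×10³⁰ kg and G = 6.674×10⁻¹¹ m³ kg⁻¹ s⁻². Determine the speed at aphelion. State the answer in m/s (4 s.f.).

μ = GM = 6.674×10⁻¹¹ × 1.988×10³⁰ = 1.327×10²⁰ m³/s².
Semi-major axis a = (r_p + r_a)/2 = 2.0672×10⁹ km = 2.067×10¹² m.
Vis-viva: v² = μ(2/r − 1/a) = 1.327×10²⁰ × (4.888×10⁻¹³ − 4.838×10⁻¹³) = 6.643×10⁵ m²/s².
v = 815.0 m/s.

v ≈ 815.0 m/s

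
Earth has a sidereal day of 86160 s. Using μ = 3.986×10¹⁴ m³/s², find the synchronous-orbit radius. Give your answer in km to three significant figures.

r_sync ≈ 42200 km

A synchronous orbit has period T, so by Kepler's third law a = (μT²/4π²)^(1/3).
μT²/4π² = 3.986×10¹⁴ × (8.616×10⁴)² / 39.48 = 7.495×10²² m³.
a = 4.216×10⁷ m = 42163 km.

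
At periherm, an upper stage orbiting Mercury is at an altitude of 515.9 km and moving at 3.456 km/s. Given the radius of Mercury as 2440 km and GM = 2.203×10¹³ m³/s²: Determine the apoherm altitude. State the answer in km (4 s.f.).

apoherm altitude ≈ 9480 km

r_p = 2440 + 515.9 = 2955.9 km = 2.956×10⁶ m.
Specific energy ε = v²/2 − μ/r = -1.481×10⁶ J/kg, so a = −μ/(2ε) = 7.438×10⁶ m.
The apsides satisfy r_p + r_a = 2a, so the apoherm radius is 2a − r_p = 1.192×10⁷ m = 11920 km.
Apoherm altitude = 11920 − 2440 = 9480.0 km.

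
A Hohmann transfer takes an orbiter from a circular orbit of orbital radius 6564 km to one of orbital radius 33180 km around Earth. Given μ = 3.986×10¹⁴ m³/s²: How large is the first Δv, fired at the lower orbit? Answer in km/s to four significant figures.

Δv ≈ 2.277 km/s

r₁ = 6564 km = 6.564×10⁶ m.
r₂ = 33180 km = 3.318×10⁷ m.
Transfer ellipse a_t = (r₁ + r₂)/2 = 1.987×10⁷ m.
At r₁: circular v_c1 = √(μ/r₁) = 7793 m/s; transfer-perigee v_p = √[μ(2/r₁ − 1/a_t)] = 10070 m/s.
Δv₁ = v_p − v_c1 = 2277 m/s.
= 2.277 km/s.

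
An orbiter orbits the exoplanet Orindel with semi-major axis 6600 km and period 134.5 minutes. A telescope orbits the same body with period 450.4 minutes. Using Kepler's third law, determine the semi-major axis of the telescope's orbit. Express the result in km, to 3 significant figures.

Kepler's third law: a³ ∝ T², so a₂ = a₁ (T₂/T₁)^(2/3).
T₂/T₁ = 3.349, (T₂/T₁)^(2/3) = 2.238.
a₂ = 6600 × 2.238 = 14770 km.

a₂ ≈ 14800 km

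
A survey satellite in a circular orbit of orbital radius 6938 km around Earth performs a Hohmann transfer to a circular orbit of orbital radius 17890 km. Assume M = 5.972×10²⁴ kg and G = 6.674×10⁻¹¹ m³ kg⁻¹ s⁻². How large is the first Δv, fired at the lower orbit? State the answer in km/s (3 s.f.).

μ = GM = 6.674×10⁻¹¹ × 5.972×10²⁴ = 3.986×10¹⁴ m³/s².
r₁ = 6938 km = 6.938×10⁶ m.
r₂ = 17890 km = 1.789×10⁷ m.
Transfer ellipse a_t = (r₁ + r₂)/2 = 1.241×10⁷ m.
At r₁: circular v_c1 = √(μ/r₁) = 7579 m/s; transfer-perigee v_p = √[μ(2/r₁ − 1/a_t)] = 9099 m/s.
Δv₁ = v_p − v_c1 = 1519 m/s.
= 1.519 km/s.

Δv ≈ 1.52 km/s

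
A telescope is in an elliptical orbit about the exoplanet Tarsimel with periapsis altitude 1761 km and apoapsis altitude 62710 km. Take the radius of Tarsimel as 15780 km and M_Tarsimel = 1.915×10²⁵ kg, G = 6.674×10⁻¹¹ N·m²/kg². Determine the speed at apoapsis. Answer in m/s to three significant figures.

v ≈ 2440 m/s

μ = GM = 6.674×10⁻¹¹ × 1.915×10²⁵ = 1.278×10¹⁵ m³/s².
r_p = 15780 + 1761 = 17541 km = 1.7541×10⁷ m.
r_a = 15780 + 62710 = 78490 km = 7.8490×10⁷ m.
Semi-major axis a = (r_p + r_a)/2 = 48016 km = 4.802×10⁷ m.
Vis-viva: v² = μ(2/r − 1/a) = 1.278×10¹⁵ × (2.548×10⁻⁸ − 2.083×10⁻⁸) = 5.949×10⁶ m²/s².
v = 2439 m/s.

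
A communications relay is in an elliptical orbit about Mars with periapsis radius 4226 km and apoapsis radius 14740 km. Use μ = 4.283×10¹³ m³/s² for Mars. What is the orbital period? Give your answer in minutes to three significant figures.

T ≈ 467 minutes

Semi-major axis a = (r_p + r_a)/2 = (4226.0 + 14740)/2 = 9483.0 km = 9.483×10⁶ m.
By Kepler's third law T = 2π√(a³/μ) = 2π × 4.462×10³ = 2.804×10⁴ s.
= 467.3 minutes.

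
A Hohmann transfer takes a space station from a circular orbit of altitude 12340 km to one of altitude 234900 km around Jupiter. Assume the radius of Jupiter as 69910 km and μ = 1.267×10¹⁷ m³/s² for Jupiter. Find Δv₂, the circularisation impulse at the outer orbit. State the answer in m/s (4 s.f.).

Δv ≈ 7097 m/s

r₁ = 69910 + 12340 = 82250 km = 8.2250×10⁷ m.
r₂ = 69910 + 234900 = 304810 km = 3.0481×10⁸ m.
Transfer ellipse a_t = (r₁ + r₂)/2 = 1.935×10⁸ m.
At r₁: circular v_c1 = √(μ/r₁) = 39250 m/s; transfer-perijove v_p = √[μ(2/r₁ − 1/a_t)] = 49260 m/s.
At r₂: circular v_c2 = √(μ/r₂) = 20390 m/s; transfer-apojove v_a = √[μ(2/r₂ − 1/a_t)] = 13290 m/s.
Δv₂ = v_c2 − v_a = 7097 m/s.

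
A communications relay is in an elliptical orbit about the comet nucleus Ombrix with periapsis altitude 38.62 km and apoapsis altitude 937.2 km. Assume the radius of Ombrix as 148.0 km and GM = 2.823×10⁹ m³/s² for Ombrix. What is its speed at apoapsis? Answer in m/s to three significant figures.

v ≈ 27.6 m/s

r_p = 148.0 + 38.62 = 186.62 km = 1.8662×10⁵ m.
r_a = 148.0 + 937.2 = 1085.2 km = 1.0852×10⁶ m.
Semi-major axis a = (r_p + r_a)/2 = 635.91 km = 6.359×10⁵ m.
Vis-viva: v² = μ(2/r − 1/a) = 2.823×10⁹ × (1.843×10⁻⁶ − 1.573×10⁻⁶) = 7.634×10² m²/s².
v = 27.63 m/s.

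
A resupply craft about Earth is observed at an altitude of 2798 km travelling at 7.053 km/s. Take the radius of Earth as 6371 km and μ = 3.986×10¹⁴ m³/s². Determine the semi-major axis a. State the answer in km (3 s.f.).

a ≈ 10700 km

r = 6371 + 2798 = 9169.0 km = 9.169×10⁶ m.
Specific orbital energy ε = v²/2 − μ/r = (7053)²/2 − 3.986×10¹⁴/9.169×10⁶ = -1.860×10⁷ J/kg.
Since ε = −μ/(2a), a = −μ/(2ε) = 1.071×10⁷ m = 10715 km.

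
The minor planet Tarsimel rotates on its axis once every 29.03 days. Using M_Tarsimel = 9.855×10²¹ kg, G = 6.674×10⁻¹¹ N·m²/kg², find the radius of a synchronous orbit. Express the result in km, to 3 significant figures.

μ = GM = 6.674×10⁻¹¹ × 9.855×10²¹ = 6.577×10¹¹ m³/s².
T = 29.03 days = 2.508×10⁶ s.
A synchronous orbit has period T, so by Kepler's third law a = (μT²/4π²)^(1/3).
μT²/4π² = 6.577×10¹¹ × (2.508×10⁶)² / 39.48 = 1.048×10²³ m³.
a = 4.715×10⁷ m = 47149 km.

r_sync ≈ 47100 km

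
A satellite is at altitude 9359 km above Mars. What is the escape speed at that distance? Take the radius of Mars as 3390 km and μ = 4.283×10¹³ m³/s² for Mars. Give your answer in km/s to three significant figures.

v_esc ≈ 2.59 km/s

r = 3390 + 9359 = 12749 km = 1.2749×10⁷ m.
Escape speed v_esc = √(2μ/r) = √(2 × 4.283×10¹³ / 1.275×10⁷) = √(6.719×10⁶) = 2592 m/s.
= 2.592 km/s.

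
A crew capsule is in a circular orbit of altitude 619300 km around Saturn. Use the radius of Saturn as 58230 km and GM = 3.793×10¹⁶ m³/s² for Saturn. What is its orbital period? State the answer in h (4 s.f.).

T ≈ 158.0 h

r = 58230 + 619300 = 677530 km = 6.7753×10⁸ m.
Kepler's third law: T = 2π√(r³/μ) = 2π√((6.775×10⁸)³ / 3.793×10¹⁶).
r³/μ = 8.200×10⁹ s², so T = 2π × 9.055×10⁴ = 5.690×10⁵ s.
Converting: 5.690×10⁵ s ÷ 3600 = 158.0 h.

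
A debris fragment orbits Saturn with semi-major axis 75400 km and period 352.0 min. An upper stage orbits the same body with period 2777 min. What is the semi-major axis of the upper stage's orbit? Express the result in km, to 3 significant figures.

a₂ ≈ 2.99×10⁵ km

Kepler's third law: a³ ∝ T², so a₂ = a₁ (T₂/T₁)^(2/3).
T₂/T₁ = 7.889, (T₂/T₁)^(2/3) = 3.963.
a₂ = 75400 × 3.963 = 2.988×10⁵ km.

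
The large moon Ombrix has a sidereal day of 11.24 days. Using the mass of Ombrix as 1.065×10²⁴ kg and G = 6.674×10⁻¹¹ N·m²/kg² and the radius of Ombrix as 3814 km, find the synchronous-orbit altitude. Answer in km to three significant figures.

μ = GM = 6.674×10⁻¹¹ × 1.065×10²⁴ = 7.108×10¹³ m³/s².
T = 11.24 days = 9.711×10⁵ s.
A synchronous orbit has period T, so by Kepler's third law a = (μT²/4π²)^(1/3).
μT²/4π² = 7.108×10¹³ × (9.711×10⁵)² / 39.48 = 1.698×10²⁴ m³.
a = 1.193×10⁸ m = 1.1930×10⁵ km.
Altitude h = a − R = 1.1930×10⁵ − 3814 = 1.1549×10⁵ km.

h_sync ≈ 1.15×10⁵ km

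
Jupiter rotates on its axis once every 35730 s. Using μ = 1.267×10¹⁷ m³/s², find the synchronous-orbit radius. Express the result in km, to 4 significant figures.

r_sync ≈ 1.600×10⁵ km

A synchronous orbit has period T, so by Kepler's third law a = (μT²/4π²)^(1/3).
μT²/4π² = 1.267×10¹⁷ × (3.573×10⁴)² / 39.48 = 4.097×10²⁴ m³.
a = 1.600×10⁸ m = 1.6002×10⁵ km.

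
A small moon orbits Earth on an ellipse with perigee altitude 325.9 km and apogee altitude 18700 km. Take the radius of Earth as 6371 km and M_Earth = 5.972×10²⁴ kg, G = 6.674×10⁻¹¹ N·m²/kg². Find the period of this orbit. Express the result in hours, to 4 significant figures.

T ≈ 5.534 hours

μ = GM = 6.674×10⁻¹¹ × 5.972×10²⁴ = 3.986×10¹⁴ m³/s².
r_p = 6371 + 325.9 = 6696.9 km = 6.6969×10⁶ m.
r_a = 6371 + 18700 = 25071 km = 2.5071×10⁷ m.
Semi-major axis a = (r_p + r_a)/2 = (6696.9 + 25071)/2 = 15884 km = 1.588×10⁷ m.
By Kepler's third law T = 2π√(a³/μ) = 2π × 3.171×10³ = 1.992×10⁴ s.
= 5.534 hours.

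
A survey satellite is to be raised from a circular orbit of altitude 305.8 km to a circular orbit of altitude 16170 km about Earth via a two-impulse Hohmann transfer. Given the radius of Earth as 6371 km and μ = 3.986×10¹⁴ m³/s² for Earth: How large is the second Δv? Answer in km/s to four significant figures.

r₁ = 6371 + 305.8 = 6676.8 km = 6.6768×10⁶ m.
r₂ = 6371 + 16170 = 22541 km = 2.2541×10⁷ m.
Transfer ellipse a_t = (r₁ + r₂)/2 = 1.461×10⁷ m.
At r₁: circular v_c1 = √(μ/r₁) = 7727 m/s; transfer-perigee v_p = √[μ(2/r₁ − 1/a_t)] = 9598 m/s.
At r₂: circular v_c2 = √(μ/r₂) = 4205 m/s; transfer-apogee v_a = √[μ(2/r₂ − 1/a_t)] = 2843 m/s.
Δv₂ = v_c2 − v_a = 1362 m/s.
= 1.362 km/s.

Δv ≈ 1.362 km/s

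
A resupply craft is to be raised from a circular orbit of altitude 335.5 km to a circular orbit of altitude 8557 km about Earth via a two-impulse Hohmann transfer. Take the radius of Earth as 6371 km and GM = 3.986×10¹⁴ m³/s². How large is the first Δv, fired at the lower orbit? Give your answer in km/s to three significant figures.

Δv ≈ 1.35 km/s

r₁ = 6371 + 335.5 = 6706.5 km = 6.7065×10⁶ m.
r₂ = 6371 + 8557 = 14928 km = 1.4928×10⁷ m.
Transfer ellipse a_t = (r₁ + r₂)/2 = 1.082×10⁷ m.
At r₁: circular v_c1 = √(μ/r₁) = 7709 m/s; transfer-perigee v_p = √[μ(2/r₁ − 1/a_t)] = 9057 m/s.
Δv₁ = v_p − v_c1 = 1347 m/s.
= 1.347 km/s.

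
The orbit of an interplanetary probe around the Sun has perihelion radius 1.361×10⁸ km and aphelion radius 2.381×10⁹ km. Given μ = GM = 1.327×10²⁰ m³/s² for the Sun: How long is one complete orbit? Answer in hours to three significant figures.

Semi-major axis a = (r_p + r_a)/2 = (1.3610×10⁸ + 2.3810×10⁹)/2 = 1.2586×10⁹ km = 1.259×10¹² m.
By Kepler's third law T = 2π√(a³/μ) = 2π × 1.226×10⁸ = 7.701×10⁸ s.
= 2.139×10⁵ hours.

T ≈ 214000 hours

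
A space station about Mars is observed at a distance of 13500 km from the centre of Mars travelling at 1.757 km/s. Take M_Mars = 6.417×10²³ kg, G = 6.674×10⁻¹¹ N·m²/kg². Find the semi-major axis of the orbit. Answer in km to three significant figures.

μ = GM = 6.674×10⁻¹¹ × 6.417×10²³ = 4.283×10¹³ m³/s².
r = 1.350×10⁷ m.
Specific orbital energy ε = v²/2 − μ/r = (1757)²/2 − 4.283×10¹³/1.350×10⁷ = -1.629×10⁶ J/kg.
Since ε = −μ/(2a), a = −μ/(2ε) = 1.315×10⁷ m = 13146 km.

a ≈ 13100 km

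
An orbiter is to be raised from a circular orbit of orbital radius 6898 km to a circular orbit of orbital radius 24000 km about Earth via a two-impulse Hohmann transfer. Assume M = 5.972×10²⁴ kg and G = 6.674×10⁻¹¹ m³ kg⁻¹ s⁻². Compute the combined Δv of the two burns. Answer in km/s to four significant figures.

Δv_total ≈ 3.225 km/s

μ = GM = 6.674×10⁻¹¹ × 5.972×10²⁴ = 3.986×10¹⁴ m³/s².
r₁ = 6898 km = 6.898×10⁶ m.
r₂ = 24000 km = 2.400×10⁷ m.
Transfer ellipse a_t = (r₁ + r₂)/2 = 1.545×10⁷ m.
At r₁: circular v_c1 = √(μ/r₁) = 7601 m/s; transfer-perigee v_p = √[μ(2/r₁ − 1/a_t)] = 9474 m/s.
Δv₁ = v_p − v_c1 = 1873 m/s.
At r₂: circular v_c2 = √(μ/r₂) = 4075 m/s; transfer-apogee v_a = √[μ(2/r₂ − 1/a_t)] = 2723 m/s.
Δv₂ = v_c2 − v_a = 1352 m/s.
Total Δv = Δv₁ + Δv₂ = 3225 m/s = 3.225 km/s.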